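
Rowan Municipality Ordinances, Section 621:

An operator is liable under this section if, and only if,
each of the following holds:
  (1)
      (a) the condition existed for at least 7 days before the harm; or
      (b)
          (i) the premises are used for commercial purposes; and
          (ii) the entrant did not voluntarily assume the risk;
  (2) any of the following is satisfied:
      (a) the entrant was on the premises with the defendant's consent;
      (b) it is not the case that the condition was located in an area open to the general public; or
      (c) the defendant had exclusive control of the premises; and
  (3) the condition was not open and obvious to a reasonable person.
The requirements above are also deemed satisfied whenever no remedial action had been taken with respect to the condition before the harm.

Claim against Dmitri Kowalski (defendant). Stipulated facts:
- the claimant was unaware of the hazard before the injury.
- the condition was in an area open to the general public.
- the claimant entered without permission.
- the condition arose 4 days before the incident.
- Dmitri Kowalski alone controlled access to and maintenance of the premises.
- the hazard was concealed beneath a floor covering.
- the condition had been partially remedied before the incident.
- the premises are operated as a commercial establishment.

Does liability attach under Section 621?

Yes — liable.

(a) condition ≥7 days old — not met.
(i) commercial use — met.
(ii) no assumed risk — holds.
(b): T AND T → true.
(1) = F OR T = true.
(a) consent to enter — fails.
(b) not (public area) — not met.
(c) exclusive control — met.
(2) = F OR F OR T = true.
(3) not open/obvious — holds.
Overall = T AND T AND T = true.
Exception (no remedial action) — not satisfied.
Result: main true OR exception false → true.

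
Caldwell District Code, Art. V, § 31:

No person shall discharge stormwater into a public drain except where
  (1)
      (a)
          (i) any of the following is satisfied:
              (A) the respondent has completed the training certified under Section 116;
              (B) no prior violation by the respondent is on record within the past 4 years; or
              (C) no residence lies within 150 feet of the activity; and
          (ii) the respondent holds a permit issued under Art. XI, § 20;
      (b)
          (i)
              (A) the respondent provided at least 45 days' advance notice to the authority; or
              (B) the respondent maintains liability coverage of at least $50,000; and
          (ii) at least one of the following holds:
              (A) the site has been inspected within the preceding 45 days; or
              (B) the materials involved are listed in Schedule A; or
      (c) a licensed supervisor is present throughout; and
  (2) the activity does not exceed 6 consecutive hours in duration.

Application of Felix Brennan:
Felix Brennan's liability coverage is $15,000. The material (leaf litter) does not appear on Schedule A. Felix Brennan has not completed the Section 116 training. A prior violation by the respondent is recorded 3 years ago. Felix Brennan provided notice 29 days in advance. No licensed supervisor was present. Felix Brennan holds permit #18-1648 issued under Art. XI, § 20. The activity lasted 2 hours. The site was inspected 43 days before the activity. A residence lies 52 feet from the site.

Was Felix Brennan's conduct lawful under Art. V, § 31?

(A) training certified — not satisfied.
(B) no prior violation — fails.
(C) no residence in 150 ft — fails.
(i) = F OR F OR F = false.
(ii) holds permit — met.
(a) = F AND T = false.
(A) ≥45 days' notice — not satisfied.
(B) coverage ≥ $50,000 — not satisfied.
So (i) is not satisfied (F OR F).
(A) site inspected — met.
(B) Schedule A material — fails.
(ii): T OR F → true.
(b) = F AND T = false.
(c) supervisor present — not met.
(1) = F OR F OR F = false.
(2) ≤ 6 hrs duration — met.
So Overall is not satisfied (F AND T).

No — unlawful.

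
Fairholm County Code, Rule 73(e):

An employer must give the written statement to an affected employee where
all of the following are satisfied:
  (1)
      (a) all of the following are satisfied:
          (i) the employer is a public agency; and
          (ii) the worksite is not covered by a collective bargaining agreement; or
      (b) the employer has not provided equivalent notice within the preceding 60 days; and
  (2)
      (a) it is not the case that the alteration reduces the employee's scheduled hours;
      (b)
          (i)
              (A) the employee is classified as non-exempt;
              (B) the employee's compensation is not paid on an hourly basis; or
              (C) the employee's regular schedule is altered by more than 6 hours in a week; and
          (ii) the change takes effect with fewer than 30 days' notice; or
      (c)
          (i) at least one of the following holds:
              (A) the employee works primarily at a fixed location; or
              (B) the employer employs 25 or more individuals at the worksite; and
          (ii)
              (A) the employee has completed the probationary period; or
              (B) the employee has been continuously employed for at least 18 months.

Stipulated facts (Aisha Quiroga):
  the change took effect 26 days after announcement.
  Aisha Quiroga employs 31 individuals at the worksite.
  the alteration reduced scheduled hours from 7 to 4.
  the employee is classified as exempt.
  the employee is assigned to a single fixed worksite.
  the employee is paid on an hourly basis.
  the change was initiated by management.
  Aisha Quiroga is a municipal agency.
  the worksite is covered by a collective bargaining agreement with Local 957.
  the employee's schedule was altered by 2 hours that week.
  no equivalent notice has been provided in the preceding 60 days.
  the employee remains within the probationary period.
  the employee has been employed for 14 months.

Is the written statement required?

No — not required.

(i) public agency — satisfied.
(ii) no CBA — fails.
(a): T AND F → false.
(b) no recent notice — met.
So (1) is satisfied (F OR T).
(a) not (hours reduced) — not satisfied.
(A) non-exempt — not satisfied.
(B) not (hourly-paid) — fails.
(C) schedule shift > 6h — not met.
(i): F OR F OR F → false.
(ii) < 30 days' notice — met.
(b): F AND T → false.
(A) fixed location — holds.
(B) ≥ 25 at site — holds.
So (i) is satisfied (T OR T).
(A) past probation — fails.
(B) tenure ≥ 18 mo. — fails.
So (ii) is not satisfied (F OR F).
So (c) is not satisfied (T AND F).
So (2) is not satisfied (F OR F OR F).
So Overall is not satisfied (T AND F).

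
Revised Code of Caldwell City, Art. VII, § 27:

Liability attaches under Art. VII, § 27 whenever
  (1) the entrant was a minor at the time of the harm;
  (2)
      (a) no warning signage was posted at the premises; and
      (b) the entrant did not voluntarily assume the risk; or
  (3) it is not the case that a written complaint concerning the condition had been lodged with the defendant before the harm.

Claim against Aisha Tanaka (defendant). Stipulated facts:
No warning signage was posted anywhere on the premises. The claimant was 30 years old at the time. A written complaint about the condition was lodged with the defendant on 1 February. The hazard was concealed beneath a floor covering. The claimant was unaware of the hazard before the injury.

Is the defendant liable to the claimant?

(1) entrant a minor — not met.
(a) no signage posted — holds.
(b) no assumed risk — satisfied.
(2): T AND T → true.
(3) not (complaint lodged) — not met.
So Overall is satisfied (F OR T OR F).

Yes — liable.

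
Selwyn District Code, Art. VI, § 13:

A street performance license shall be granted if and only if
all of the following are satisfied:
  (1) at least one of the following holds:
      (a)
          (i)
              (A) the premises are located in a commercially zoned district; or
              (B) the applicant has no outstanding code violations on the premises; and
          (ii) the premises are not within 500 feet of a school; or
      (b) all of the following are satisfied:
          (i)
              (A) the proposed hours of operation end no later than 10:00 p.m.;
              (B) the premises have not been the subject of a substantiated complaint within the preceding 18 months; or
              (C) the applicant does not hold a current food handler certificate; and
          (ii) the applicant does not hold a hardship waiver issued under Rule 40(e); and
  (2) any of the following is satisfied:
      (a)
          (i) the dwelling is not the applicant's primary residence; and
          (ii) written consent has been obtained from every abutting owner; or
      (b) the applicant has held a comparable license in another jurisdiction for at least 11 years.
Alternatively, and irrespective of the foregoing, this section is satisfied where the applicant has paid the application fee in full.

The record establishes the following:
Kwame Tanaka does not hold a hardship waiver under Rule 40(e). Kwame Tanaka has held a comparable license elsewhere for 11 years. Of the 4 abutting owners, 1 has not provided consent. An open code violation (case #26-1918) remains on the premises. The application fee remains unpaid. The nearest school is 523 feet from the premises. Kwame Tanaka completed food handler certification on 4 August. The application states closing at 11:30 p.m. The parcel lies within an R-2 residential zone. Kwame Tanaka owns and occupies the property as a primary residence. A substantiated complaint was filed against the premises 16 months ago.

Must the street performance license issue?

No — denied.

(A) commercially zoned — fails.
(B) no code violations — fails.
(i): F OR F → false.
(ii) ≥500 ft from school — satisfied.
(a): F AND T → false.
(A) closes by 10 p.m. — not satisfied.
(B) no complaint in 18 mo. — fails.
(C) not (food handler cert.) — not met.
(i): F OR F OR F → false.
(ii) not (hardship waiver) — satisfied.
So (b) is not satisfied (F AND T).
So (1) is not satisfied (F OR F).
(i) not (primary residence) — not met.
(ii) all abutters consent — not satisfied.
(a): F AND F → false.
(b) prior license ≥ 11 yr — met.
So (2) is satisfied (F OR T).
Overall: F AND T → false.
Exception (fee paid) — not satisfied.
Result: main false OR exception false → false.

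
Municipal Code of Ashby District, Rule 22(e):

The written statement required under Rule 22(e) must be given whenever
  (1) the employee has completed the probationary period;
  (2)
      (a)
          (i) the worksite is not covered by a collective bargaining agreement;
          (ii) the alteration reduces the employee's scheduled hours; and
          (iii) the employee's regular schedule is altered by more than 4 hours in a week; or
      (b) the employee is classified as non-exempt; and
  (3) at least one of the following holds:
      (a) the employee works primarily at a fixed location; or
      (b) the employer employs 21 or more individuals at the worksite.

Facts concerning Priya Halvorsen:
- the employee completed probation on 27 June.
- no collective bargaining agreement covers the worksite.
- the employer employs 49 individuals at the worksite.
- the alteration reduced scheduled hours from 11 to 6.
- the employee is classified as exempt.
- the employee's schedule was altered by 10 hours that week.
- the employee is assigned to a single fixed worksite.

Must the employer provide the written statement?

(1) past probation — holds.
(i) no CBA — met.
(ii) hours reduced — met.
(iii) schedule shift > 4h — holds.
(a) = T AND T AND T = true.
(b) non-exempt — not met.
(2): T OR F → true.
(a) fixed location — holds.
(b) ≥ 21 at site — met.
(3): T OR T → true.
Overall = T AND T AND T = true.

Yes — required.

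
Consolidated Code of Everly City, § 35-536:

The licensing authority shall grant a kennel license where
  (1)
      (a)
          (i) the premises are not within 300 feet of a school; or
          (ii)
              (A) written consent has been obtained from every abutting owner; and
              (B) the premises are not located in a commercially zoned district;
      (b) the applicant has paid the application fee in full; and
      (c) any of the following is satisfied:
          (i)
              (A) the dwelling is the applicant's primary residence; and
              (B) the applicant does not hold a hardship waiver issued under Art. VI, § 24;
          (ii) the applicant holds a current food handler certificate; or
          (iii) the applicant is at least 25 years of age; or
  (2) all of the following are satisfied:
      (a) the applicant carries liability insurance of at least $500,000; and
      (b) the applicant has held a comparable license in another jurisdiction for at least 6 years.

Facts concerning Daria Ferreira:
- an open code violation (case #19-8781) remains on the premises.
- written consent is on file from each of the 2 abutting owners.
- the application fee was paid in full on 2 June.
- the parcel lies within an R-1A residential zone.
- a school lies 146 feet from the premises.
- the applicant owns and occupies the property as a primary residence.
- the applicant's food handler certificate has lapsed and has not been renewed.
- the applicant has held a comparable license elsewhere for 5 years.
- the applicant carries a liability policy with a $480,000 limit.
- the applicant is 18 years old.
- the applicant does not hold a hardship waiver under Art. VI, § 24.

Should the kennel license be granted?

Yes — granted.

(i) ≥300 ft from school — not satisfied.
(A) all abutters consent — satisfied.
(B) not (commercially zoned) — met.
So (ii) is satisfied (T AND T).
(a) = F OR T = true.
(b) fee paid — satisfied.
(A) primary residence — holds.
(B) not (hardship waiver) — satisfied.
(i) = T AND T = true.
(ii) food handler cert. — not satisfied.
(iii) age ≥ 25 — not satisfied.
So (c) is satisfied (T OR F OR F).
(1) = T AND T AND T = true.
(a) insurance ≥ $500,000 — not satisfied.
(b) prior license ≥ 6 yr — fails.
So (2) is not satisfied (F AND F).
Overall = T OR F = true.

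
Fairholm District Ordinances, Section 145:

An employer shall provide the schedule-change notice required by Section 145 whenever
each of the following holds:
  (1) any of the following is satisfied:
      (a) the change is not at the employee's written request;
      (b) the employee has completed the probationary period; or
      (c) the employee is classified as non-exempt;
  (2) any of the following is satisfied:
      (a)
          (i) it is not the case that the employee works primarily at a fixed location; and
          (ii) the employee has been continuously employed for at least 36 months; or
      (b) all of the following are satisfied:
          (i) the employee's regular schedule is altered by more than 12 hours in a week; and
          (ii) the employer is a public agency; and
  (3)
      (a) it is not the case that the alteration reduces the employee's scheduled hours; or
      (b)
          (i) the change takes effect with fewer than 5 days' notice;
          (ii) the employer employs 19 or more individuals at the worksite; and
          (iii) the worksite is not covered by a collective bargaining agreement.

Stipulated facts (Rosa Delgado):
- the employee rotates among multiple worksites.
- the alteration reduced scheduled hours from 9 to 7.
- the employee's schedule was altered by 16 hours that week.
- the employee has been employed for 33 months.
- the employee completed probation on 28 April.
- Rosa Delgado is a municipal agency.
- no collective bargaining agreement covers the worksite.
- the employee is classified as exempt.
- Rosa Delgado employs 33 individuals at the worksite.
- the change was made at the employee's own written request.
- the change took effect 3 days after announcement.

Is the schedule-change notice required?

Yes — required.

(a) not employee-requested — not met.
(b) past probation — holds.
(c) non-exempt — not met.
So (1) is satisfied (F OR T OR F).
(i) not (fixed location) — satisfied.
(ii) tenure ≥ 36 mo. — not satisfied.
(a): T AND F → false.
(i) schedule shift > 12h — holds.
(ii) public agency — met.
(b) = T AND T = true.
So (2) is satisfied (F OR T).
(a) not (hours reduced) — not met.
(i) < 5 days' notice — satisfied.
(ii) ≥ 19 at site — satisfied.
(iii) no CBA — met.
So (b) is satisfied (T AND T AND T).
So (3) is satisfied (F OR T).
Overall: T AND T AND T → true.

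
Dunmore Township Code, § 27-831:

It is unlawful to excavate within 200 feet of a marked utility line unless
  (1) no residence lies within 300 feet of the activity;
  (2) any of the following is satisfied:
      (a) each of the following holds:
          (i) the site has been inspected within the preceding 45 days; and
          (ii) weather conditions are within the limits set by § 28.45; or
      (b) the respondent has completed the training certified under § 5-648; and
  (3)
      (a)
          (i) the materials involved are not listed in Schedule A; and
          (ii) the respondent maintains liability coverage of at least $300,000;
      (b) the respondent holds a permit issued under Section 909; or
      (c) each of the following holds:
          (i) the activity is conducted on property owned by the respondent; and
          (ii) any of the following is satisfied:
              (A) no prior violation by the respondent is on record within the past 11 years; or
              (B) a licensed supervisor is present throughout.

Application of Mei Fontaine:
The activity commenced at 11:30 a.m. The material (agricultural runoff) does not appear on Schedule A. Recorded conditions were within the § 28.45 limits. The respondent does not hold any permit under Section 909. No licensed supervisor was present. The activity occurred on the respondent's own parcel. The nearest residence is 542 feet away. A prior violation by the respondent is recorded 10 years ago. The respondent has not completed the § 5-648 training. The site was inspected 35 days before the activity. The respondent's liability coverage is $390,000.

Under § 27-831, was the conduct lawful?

Yes — lawful.

(1) no residence in 300 ft — satisfied.
(i) site inspected — holds.
(ii) weather ok — satisfied.
(a): T AND T → true.
(b) training certified — not satisfied.
(2) = T OR F = true.
(i) not (Schedule A material) — satisfied.
(ii) coverage ≥ $300,000 — holds.
So (a) is satisfied (T AND T).
(b) holds permit — not met.
(i) own property — met.
(A) no prior violation — fails.
(B) supervisor present — fails.
(ii): F OR F → false.
(c): T AND F → false.
So (3) is satisfied (T OR F OR F).
Overall: T AND T AND T → true.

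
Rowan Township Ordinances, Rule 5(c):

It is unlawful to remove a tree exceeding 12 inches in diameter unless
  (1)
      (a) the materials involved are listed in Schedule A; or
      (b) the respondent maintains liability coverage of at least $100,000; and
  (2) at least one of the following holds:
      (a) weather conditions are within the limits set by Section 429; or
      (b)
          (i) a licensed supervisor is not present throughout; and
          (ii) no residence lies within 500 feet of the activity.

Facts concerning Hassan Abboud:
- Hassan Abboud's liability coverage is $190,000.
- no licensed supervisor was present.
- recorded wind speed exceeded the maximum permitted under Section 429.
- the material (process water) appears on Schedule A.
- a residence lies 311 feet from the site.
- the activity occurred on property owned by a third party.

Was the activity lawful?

(a) Schedule A material — holds.
(b) coverage ≥ $100,000 — met.
So (1) is satisfied (T OR T).
(a) weather ok — not met.
(i) not (supervisor present) — holds.
(ii) no residence in 500 ft — fails.
(b): T AND F → false.
(2) = F OR F = false.
Overall: T AND F → false.

No — unlawful.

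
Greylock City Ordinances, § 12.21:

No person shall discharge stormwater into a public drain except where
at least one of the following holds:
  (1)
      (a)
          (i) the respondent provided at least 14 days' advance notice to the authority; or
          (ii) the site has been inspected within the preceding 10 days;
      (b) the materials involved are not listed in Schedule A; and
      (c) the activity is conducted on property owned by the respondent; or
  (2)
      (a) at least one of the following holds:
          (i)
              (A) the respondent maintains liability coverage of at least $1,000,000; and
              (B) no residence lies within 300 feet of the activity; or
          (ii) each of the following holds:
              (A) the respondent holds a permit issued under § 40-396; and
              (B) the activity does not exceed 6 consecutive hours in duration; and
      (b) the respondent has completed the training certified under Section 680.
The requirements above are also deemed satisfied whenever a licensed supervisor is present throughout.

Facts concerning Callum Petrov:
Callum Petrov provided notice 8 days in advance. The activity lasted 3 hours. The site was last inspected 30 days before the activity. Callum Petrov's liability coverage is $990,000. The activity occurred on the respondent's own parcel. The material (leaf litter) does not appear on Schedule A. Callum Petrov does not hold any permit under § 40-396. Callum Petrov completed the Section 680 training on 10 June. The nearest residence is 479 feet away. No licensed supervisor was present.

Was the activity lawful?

(i) ≥14 days' notice — not met.
(ii) site inspected — not satisfied.
(a) = F OR F = false.
(b) not (Schedule A material) — holds.
(c) own property — holds.
So (1) is not satisfied (F AND T AND T).
(A) coverage ≥ $1,000,000 — not met.
(B) no residence in 300 ft — holds.
So (i) is not satisfied (F AND T).
(A) holds permit — fails.
(B) ≤ 6 hrs duration — satisfied.
So (ii) is not satisfied (F AND T).
(a): F OR F → false.
(b) training certified — satisfied.
So (2) is not satisfied (F AND T).
Overall = F OR F = false.
Exception (supervisor present) — not satisfied.
Result: main false OR exception false → false.

No — unlawful.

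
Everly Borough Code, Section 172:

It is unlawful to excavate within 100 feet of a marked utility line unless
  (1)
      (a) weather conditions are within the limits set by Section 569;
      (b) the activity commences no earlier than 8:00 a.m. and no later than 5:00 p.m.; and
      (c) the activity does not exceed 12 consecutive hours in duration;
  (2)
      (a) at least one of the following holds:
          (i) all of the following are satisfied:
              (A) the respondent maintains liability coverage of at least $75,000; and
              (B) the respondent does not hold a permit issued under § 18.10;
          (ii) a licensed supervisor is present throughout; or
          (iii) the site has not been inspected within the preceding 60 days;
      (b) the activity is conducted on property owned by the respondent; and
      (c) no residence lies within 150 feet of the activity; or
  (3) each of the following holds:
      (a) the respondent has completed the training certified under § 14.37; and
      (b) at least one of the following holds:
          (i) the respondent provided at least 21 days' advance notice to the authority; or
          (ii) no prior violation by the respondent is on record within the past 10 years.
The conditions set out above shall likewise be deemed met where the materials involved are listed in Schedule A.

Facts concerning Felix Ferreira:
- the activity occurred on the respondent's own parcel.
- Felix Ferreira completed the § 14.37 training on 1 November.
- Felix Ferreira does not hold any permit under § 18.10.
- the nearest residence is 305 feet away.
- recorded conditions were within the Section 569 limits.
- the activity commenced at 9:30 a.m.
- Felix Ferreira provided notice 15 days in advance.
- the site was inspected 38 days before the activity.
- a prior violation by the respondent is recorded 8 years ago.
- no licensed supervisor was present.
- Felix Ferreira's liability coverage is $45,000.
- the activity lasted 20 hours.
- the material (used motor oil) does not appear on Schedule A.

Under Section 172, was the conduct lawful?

(a) weather ok — satisfied.
(b) start within hours — met.
(c) ≤ 12 hrs duration — not met.
(1): T AND T AND F → false.
(A) coverage ≥ $75,000 — fails.
(B) not (holds permit) — holds.
(i) = F AND T = false.
(ii) supervisor present — fails.
(iii) not (site inspected) — not met.
So (a) is not satisfied (F OR F OR F).
(b) own property — holds.
(c) no residence in 150 ft — satisfied.
(2) = F AND T AND T = false.
(a) training certified — holds.
(i) ≥21 days' notice — fails.
(ii) no prior violation — not met.
(b) = F OR F = false.
So (3) is not satisfied (T AND F).
Overall: F OR F OR F → false.
Exception (Schedule A material) — not satisfied.
Result: main false OR exception false → false.

No — unlawful.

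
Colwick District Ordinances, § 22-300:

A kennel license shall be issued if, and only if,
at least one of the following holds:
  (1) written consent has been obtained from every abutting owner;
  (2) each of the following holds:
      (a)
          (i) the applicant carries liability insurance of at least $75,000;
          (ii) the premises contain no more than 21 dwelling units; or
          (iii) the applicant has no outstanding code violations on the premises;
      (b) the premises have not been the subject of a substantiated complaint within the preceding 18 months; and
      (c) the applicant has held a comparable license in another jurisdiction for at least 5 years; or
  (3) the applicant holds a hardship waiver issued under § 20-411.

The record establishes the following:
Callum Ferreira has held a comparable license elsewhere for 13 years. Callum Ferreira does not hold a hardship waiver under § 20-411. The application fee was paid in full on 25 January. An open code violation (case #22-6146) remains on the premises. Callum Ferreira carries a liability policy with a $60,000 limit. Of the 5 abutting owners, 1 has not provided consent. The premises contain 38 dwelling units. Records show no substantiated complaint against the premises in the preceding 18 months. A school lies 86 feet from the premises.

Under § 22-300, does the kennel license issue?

No — denied.

(1) all abutters consent — fails.
(i) insurance ≥ $75,000 — fails.
(ii) ≤ 21 units — not met.
(iii) no code violations — fails.
So (a) is not satisfied (F OR F OR F).
(b) no complaint in 18 mo. — holds.
(c) prior license ≥ 5 yr — met.
(2): F AND T AND T → false.
(3) hardship waiver — not satisfied.
Overall = F OR F OR F = false.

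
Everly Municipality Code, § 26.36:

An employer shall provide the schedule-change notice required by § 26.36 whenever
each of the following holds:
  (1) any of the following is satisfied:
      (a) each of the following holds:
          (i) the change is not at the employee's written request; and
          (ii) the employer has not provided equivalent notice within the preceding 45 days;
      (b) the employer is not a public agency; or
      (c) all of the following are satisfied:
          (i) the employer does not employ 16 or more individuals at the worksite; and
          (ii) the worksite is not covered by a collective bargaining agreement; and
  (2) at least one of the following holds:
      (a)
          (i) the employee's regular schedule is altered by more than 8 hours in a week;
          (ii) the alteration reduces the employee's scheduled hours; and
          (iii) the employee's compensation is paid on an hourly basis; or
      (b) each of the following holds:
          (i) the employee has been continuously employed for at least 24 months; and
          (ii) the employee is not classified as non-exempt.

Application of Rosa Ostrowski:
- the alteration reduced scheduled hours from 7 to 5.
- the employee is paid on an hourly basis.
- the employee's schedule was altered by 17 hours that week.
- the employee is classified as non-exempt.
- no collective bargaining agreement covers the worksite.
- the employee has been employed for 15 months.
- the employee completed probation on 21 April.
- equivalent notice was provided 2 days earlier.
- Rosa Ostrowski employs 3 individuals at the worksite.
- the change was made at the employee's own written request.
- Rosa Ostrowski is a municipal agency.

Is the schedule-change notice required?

(i) not employee-requested — not met.
(ii) no recent notice — not satisfied.
So (a) is not satisfied (F AND F).
(b) not (public agency) — not met.
(i) not (≥ 16 at site) — satisfied.
(ii) no CBA — holds.
(c) = T AND T = true.
(1): F OR F OR T → true.
(i) schedule shift > 8h — met.
(ii) hours reduced — met.
(iii) hourly-paid — holds.
(a) = T AND T AND T = true.
(i) tenure ≥ 24 mo. — not satisfied.
(ii) not (non-exempt) — fails.
(b) = F AND F = false.
(2) = T OR F = true.
So Overall is satisfied (T AND T).

Yes — required.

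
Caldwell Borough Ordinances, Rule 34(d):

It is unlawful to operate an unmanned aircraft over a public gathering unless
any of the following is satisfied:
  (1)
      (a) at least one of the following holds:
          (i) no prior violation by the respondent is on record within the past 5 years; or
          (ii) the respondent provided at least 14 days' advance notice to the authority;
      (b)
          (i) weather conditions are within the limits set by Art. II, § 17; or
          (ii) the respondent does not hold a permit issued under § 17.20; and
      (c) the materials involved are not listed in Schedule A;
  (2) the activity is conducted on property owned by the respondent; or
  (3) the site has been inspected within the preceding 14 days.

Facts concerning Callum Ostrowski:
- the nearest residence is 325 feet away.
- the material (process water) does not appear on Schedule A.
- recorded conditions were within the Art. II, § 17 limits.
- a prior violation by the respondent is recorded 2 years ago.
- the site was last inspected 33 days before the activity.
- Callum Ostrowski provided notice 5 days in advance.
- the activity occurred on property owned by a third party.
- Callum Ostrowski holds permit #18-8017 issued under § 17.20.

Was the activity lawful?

(i) no prior violation — not satisfied.
(ii) ≥14 days' notice — not met.
(a): F OR F → false.
(i) weather ok — satisfied.
(ii) not (holds permit) — not met.
(b): T OR F → true.
(c) not (Schedule A material) — holds.
(1) = F AND T AND T = false.
(2) own property — not satisfied.
(3) site inspected — not met.
Overall: F OR F OR F → false.

No — unlawful.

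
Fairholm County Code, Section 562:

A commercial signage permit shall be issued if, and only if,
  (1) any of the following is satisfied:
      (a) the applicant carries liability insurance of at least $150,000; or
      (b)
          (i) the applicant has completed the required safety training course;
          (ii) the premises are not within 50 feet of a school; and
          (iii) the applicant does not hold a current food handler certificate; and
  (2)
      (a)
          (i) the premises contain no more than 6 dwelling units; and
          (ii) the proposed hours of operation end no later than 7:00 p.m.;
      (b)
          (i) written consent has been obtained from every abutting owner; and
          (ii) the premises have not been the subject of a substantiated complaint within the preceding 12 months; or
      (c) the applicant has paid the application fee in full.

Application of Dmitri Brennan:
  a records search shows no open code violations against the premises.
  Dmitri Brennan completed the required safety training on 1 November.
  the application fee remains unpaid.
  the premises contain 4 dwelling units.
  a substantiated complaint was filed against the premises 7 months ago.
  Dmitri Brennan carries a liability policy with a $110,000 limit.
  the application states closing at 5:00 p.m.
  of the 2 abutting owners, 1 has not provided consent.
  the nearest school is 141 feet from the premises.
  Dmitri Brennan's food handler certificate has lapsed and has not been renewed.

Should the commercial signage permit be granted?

Yes — granted.

(a) insurance ≥ $150,000 — not satisfied.
(i) safety training — met.
(ii) ≥50 ft from school — satisfied.
(iii) not (food handler cert.) — met.
So (b) is satisfied (T AND T AND T).
(1) = F OR T = true.
(i) ≤ 6 units — satisfied.
(ii) closes by 7 p.m. — satisfied.
(a) = T AND T = true.
(i) all abutters consent — fails.
(ii) no complaint in 12 mo. — not met.
(b): F AND F → false.
(c) fee paid — not met.
(2): T OR F OR F → true.
So Overall is satisfied (T AND T).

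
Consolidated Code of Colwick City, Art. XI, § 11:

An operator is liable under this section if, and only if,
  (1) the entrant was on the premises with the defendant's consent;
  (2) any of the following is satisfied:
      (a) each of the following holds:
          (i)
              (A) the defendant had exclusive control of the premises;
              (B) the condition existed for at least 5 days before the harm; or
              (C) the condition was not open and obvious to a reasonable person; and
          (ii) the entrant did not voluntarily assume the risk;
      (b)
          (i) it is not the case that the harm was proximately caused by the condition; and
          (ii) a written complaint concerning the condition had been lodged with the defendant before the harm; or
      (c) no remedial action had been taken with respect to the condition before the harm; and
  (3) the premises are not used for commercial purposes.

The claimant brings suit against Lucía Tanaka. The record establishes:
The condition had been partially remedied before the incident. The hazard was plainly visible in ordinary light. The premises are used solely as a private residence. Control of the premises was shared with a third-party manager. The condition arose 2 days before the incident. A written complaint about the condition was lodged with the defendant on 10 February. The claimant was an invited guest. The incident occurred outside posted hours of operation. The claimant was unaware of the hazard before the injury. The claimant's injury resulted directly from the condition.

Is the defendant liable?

(1) consent to enter — holds.
(A) exclusive control — fails.
(B) condition ≥5 days old — not satisfied.
(C) not open/obvious — not met.
So (i) is not satisfied (F OR F OR F).
(ii) no assumed risk — satisfied.
(a): F AND T → false.
(i) not (proximate cause) — fails.
(ii) complaint lodged — satisfied.
(b): F AND T → false.
(c) no remedial action — fails.
So (2) is not satisfied (F OR F OR F).
(3) not (commercial use) — satisfied.
So Overall is not satisfied (T AND F AND T).

No — not liable.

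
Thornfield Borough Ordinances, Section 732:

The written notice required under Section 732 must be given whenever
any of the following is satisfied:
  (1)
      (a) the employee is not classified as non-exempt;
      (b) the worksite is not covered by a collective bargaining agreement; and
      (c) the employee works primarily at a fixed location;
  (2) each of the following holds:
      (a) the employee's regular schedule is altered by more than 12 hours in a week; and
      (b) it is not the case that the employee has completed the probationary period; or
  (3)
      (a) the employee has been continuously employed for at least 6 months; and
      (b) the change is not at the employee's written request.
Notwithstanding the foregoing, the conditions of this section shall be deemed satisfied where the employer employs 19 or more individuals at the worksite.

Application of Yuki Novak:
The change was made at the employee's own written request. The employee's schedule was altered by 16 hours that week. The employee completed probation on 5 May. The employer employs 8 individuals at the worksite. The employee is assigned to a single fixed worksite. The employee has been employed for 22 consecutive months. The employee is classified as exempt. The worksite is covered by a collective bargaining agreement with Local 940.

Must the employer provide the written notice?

(a) not (non-exempt) — satisfied.
(b) no CBA — not satisfied.
(c) fixed location — holds.
(1) = T AND F AND T = false.
(a) schedule shift > 12h — holds.
(b) not (past probation) — fails.
So (2) is not satisfied (T AND F).
(a) tenure ≥ 6 mo. — holds.
(b) not employee-requested — not met.
So (3) is not satisfied (T AND F).
So Overall is not satisfied (F OR F OR F).
Exception (≥ 19 at site) — not satisfied.
Result: main false OR exception false → false.

No — not required.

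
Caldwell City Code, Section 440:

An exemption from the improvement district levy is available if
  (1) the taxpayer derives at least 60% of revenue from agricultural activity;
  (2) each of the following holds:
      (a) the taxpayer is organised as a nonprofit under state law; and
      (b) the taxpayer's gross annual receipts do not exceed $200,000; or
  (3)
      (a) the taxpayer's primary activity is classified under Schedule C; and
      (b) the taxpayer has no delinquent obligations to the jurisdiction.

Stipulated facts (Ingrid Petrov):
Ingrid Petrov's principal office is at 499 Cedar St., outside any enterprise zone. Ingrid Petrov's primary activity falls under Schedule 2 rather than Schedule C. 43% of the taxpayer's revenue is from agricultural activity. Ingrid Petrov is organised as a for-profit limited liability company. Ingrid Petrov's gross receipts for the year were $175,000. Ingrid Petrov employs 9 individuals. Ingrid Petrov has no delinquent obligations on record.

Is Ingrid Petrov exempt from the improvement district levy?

(1) ≥60% agricultural — fails.
(a) nonprofit — fails.
(b) receipts ≤ $200,000 — satisfied.
So (2) is not satisfied (F AND T).
(a) Schedule C activity — not satisfied.
(b) no delinquency — met.
(3) = F AND T = false.
So Overall is not satisfied (F OR F OR F).

No — not exempt.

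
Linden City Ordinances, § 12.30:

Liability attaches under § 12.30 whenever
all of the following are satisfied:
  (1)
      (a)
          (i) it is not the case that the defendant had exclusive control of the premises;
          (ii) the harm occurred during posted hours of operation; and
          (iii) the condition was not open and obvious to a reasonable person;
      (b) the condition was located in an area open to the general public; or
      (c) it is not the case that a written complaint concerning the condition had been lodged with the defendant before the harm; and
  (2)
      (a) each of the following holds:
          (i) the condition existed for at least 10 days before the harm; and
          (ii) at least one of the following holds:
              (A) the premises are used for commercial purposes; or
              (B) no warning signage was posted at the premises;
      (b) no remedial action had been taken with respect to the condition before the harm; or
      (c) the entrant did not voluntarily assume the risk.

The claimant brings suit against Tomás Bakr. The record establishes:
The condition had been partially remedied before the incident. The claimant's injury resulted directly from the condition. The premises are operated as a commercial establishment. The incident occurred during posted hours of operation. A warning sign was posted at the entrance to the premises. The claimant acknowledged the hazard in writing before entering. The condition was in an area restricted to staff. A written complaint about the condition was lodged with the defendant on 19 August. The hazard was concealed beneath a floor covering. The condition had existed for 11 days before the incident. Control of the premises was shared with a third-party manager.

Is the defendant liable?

Yes — liable.

(i) not (exclusive control) — holds.
(ii) during posted hours — met.
(iii) not open/obvious — met.
So (a) is satisfied (T AND T AND T).
(b) public area — not met.
(c) not (complaint lodged) — fails.
(1): T OR F OR F → true.
(i) condition ≥10 days old — satisfied.
(A) commercial use — met.
(B) no signage posted — fails.
So (ii) is satisfied (T OR F).
(a): T AND T → true.
(b) no remedial action — fails.
(c) no assumed risk — not met.
So (2) is satisfied (T OR F OR F).
So Overall is satisfied (T AND T).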